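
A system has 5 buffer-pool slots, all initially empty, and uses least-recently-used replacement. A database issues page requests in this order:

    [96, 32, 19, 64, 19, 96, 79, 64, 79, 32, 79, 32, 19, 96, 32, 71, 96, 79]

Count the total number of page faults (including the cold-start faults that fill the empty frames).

96 → miss, frames [96]
32 → miss, frames [96, 32]
19 → miss, frames [96, 32, 19]
64 → miss, frames [96, 32, 19, 64]
19 → hit
96 → hit
79 → miss, frames [32, 64, 19, 96, 79]
64 → hit
79 → hit
32 → hit
79 → hit
32 → hit
19 → hit
96 → hit
32 → hit
71 → miss, evict 64, frames [79, 19, 96, 32, 71]
96 → hit
79 → hit
Page faults: 6.

6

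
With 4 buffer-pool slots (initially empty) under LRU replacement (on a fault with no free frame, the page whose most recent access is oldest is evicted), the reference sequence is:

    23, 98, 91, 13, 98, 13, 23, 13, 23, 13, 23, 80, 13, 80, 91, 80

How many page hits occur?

23 → fault, frames (23)
98 → fault, frames (23 98)
91 → fault, frames (23 98 91)
13 → fault, frames (23 98 91 13)
98 → hit
13 → hit
23 → hit
13 → hit
23 → hit
13 → hit
23 → hit
80 → fault, evict 91, frames (98 13 23 80)
13 → hit
80 → hit
91 → fault, evict 98, frames (23 13 80 91)
80 → hit
Hits: 10.

10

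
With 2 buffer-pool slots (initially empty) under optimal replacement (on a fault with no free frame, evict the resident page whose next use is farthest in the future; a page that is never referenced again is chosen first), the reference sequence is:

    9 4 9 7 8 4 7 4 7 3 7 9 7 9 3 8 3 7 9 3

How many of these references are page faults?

11

9 → miss, frames {9}
4 → miss, frames {9,4}
9 → hit
7 → miss, evict 9, frames {4,7}
8 → miss, evict 7, frames {4,8}
4 → hit
7 → miss, evict 8, frames {4,7}
4 → hit
7 → hit
3 → miss, evict 4, frames {7,3}
7 → hit
9 → miss, evict 3, frames {7,9}
7 → hit
9 → hit
3 → miss, evict 9, frames {7,3}
8 → miss, evict 7, frames {3,8}
3 → hit
7 → miss, evict 8, frames {3,7}
9 → miss, evict 7, frames {3,9}
3 → hit
Page faults: 11.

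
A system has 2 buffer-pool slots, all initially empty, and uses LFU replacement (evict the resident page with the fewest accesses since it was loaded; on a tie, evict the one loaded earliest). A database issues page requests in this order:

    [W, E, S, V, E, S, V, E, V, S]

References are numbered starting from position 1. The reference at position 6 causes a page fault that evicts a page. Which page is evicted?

pos 1: W -> miss, frames {W}
pos 2: E -> miss, frames {W,E}
pos 3: S -> miss, evict W, frames {E,S}
pos 4: V -> miss, evict E, frames {S,V}
pos 5: E -> miss, evict S, frames {V,E}
pos 6: S -> miss, evict V, frames {E,S}
At position 6, page V is evicted.

V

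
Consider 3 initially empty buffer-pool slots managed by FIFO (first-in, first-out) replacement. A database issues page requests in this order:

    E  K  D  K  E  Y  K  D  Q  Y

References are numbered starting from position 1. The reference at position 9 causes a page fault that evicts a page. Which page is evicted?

K

pos 1: E: fault, frames (E)
pos 2: K: fault, frames (E K)
pos 3: D: fault, frames (E K D)
pos 4: K: hit
pos 5: E: hit
pos 6: Y: fault, evict E, frames (K D Y)
pos 7: K: hit
pos 8: D: hit
pos 9: Q: fault, evict K, frames (D Y Q)
At position 9, page K is evicted.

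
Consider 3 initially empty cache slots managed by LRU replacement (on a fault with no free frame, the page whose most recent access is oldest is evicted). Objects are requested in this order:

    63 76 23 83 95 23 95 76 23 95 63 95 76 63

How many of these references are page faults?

8

63 -> fault, frames {63}
76 -> fault, frames {63,76}
23 -> fault, frames {63,76,23}
83 -> fault, evict 63, frames {76,23,83}
95 -> fault, evict 76, frames {23,83,95}
23 -> hit
95 -> hit
76 -> fault, evict 83, frames {23,95,76}
23 -> hit
95 -> hit
63 -> fault, evict 76, frames {23,95,63}
95 -> hit
76 -> fault, evict 23, frames {63,95,76}
63 -> hit
Page faults: 8.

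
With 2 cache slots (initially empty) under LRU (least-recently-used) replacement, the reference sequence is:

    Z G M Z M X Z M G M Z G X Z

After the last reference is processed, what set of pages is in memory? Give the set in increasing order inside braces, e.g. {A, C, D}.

Z → fault, frames [Z]
G → fault, frames [Z, G]
M → fault, evict Z, frames [G, M]
Z → fault, evict G, frames [M, Z]
M → hit
X → fault, evict Z, frames [M, X]
Z → fault, evict M, frames [X, Z]
M → fault, evict X, frames [Z, M]
G → fault, evict Z, frames [M, G]
M → hit
Z → fault, evict G, frames [M, Z]
G → fault, evict M, frames [Z, G]
X → fault, evict Z, frames [G, X]
Z → fault, evict G, frames [X, Z]

{X, Z}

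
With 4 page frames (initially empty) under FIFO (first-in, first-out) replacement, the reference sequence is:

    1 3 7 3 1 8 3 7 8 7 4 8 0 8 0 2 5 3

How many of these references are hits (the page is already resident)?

1 → fault, frames (1)
3 → fault, frames (1 3)
7 → fault, frames (1 3 7)
3 → hit
1 → hit
8 → fault, frames (1 3 7 8)
3 → hit
7 → hit
8 → hit
7 → hit
4 → fault, evict 1, frames (3 7 8 4)
8 → hit
0 → fault, evict 3, frames (7 8 4 0)
8 → hit
0 → hit
2 → fault, evict 7, frames (8 4 0 2)
5 → fault, evict 8, frames (4 0 2 5)
3 → fault, evict 4, frames (0 2 5 3)
Hits: 9.

9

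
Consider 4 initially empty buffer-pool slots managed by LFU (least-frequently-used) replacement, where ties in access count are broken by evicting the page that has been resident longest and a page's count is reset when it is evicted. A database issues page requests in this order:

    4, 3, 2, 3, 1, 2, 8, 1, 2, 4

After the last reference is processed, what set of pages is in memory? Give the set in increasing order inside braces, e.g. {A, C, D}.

4: miss, frames {4}
3: miss, frames {4,3}
2: miss, frames {4,3,2}
3: hit
1: miss, frames {4,3,2,1}
2: hit
8: miss, evict 4, frames {3,2,1,8}
1: hit
2: hit
4: miss, evict 8, frames {3,2,1,4}

{1, 2, 3, 4}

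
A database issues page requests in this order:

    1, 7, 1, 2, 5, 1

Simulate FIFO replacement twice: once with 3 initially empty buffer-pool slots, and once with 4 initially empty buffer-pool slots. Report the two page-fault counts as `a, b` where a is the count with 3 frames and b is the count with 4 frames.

5, 4

3 frames: F F . F F F → 5 faults.
4 frames: F F . F F . → 4 faults.
4 < 5: adding a frame reduced faults, as is typical.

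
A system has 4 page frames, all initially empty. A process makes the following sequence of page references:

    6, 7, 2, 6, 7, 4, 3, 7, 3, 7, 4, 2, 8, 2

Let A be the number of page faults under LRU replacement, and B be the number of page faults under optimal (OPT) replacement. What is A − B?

1

Under LRU: F F F . . F F . . . . F F . → 7 faults.
Under OPT: F F F . . F F . . . . . F . → 6 faults.
A − B = 7 − 6 = 1.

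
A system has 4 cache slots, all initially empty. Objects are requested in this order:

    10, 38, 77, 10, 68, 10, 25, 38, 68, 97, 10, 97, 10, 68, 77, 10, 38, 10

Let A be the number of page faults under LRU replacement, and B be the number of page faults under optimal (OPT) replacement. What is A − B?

Under LRU: F F F . F . F F . F F . . . F . F . → 10 faults.
Under OPT: F F F . F . F . . F . . . . F . . . → 7 faults.
A − B = 10 − 7 = 3.

3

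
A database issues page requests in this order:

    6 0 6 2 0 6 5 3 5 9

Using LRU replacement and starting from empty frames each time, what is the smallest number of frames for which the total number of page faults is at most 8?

2

f=1: 10 faults
f=2: 8 faults
f=3: 6 faults
f=4: 6 faults
f=5: 6 faults
f=6: 6 faults
Smallest f with faults ≤ 8 is 2.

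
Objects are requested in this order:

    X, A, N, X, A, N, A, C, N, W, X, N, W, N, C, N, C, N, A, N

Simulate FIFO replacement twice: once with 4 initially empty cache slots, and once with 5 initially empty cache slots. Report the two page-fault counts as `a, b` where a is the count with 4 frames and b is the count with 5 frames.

4 frames: F F F . . . . F . F F . . . . . . . F F → 8 faults.
5 frames: F F F . . . . F . F . . . . . . . . . . → 5 faults.
5 < 8: adding a frame reduced faults, as is typical.

8, 5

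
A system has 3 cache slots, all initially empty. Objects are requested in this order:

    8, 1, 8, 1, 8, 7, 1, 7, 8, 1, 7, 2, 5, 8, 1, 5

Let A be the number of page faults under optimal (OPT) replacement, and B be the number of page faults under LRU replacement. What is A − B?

-2

Under OPT: F F . . . F . . . . . F F . . . → 5 faults.
Under LRU: F F . . . F . . . . . F F F F . → 7 faults.
A − B = 5 − 7 = -2.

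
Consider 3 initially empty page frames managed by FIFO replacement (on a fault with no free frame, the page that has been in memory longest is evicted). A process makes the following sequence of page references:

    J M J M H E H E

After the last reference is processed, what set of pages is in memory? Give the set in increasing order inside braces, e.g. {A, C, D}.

{E, H, M}

J -> fault, frames (J)
M -> fault, frames (J M)
J -> hit
M -> hit
H -> fault, frames (J M H)
E -> fault, evict J, frames (M H E)
H -> hit
E -> hit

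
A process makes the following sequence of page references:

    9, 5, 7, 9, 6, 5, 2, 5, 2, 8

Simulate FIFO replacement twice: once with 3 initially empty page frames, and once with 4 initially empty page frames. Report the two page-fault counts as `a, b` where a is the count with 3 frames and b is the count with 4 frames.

7, 6

3 frames: F F F . F . F F . F → 7 faults.
4 frames: F F F . F . F . . F → 6 faults.
6 < 7: adding a frame reduced faults, as is typical.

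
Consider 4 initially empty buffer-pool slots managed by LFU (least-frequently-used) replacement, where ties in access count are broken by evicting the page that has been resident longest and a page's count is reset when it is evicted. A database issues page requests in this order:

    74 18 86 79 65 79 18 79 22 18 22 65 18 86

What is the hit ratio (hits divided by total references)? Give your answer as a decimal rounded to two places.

74 → fault, frames (74)
18 → fault, frames (74 18)
86 → fault, frames (74 18 86)
79 → fault, frames (74 18 86 79)
65 → fault, evict 74, frames (18 86 79 65)
79 → hit
18 → hit
79 → hit
22 → fault, evict 86, frames (18 79 65 22)
18 → hit
22 → hit
65 → hit
18 → hit
86 → fault, evict 65, frames (18 79 22 86)
Hits: 7 of 14 references → 7/14 = 0.5000.

0.50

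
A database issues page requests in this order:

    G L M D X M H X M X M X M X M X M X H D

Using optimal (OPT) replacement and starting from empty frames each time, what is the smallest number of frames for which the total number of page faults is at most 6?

f=1: 20 faults
f=2: 9 faults
f=3: 7 faults
f=4: 6 faults
f=5: 6 faults
f=6: 6 faults
Smallest f with faults ≤ 6 is 4.

4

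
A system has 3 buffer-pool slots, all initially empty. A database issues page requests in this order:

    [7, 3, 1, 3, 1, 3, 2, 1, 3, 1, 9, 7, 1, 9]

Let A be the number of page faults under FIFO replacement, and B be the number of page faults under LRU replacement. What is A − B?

Under FIFO: F F F . . . F . . . F F F . → 7 faults.
Under LRU: F F F . . . F . . . F F . . → 6 faults.
A − B = 7 − 6 = 1.

1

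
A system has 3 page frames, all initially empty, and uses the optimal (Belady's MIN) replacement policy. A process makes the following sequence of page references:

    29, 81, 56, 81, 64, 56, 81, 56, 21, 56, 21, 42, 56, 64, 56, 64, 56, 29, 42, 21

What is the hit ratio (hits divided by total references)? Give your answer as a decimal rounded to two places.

29 -> miss, frames [29]
81 -> miss, frames [29, 81]
56 -> miss, frames [29, 81, 56]
81 -> hit
64 -> miss, evict 29, frames [81, 56, 64]
56 -> hit
81 -> hit
56 -> hit
21 -> miss, evict 81, frames [56, 64, 21]
56 -> hit
21 -> hit
42 -> miss, evict 21, frames [56, 64, 42]
56 -> hit
64 -> hit
56 -> hit
64 -> hit
56 -> hit
29 -> miss, evict 64, frames [56, 42, 29]
42 -> hit
21 -> miss, evict 29, frames [56, 42, 21]
Hits: 12 of 20 references → 12/20 = 0.6000.

0.60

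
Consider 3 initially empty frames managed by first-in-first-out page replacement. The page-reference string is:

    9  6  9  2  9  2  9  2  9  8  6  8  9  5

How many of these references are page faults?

6

9 -> miss, frames [9]
6 -> miss, frames [9, 6]
9 -> hit
2 -> miss, frames [9, 6, 2]
9 -> hit
2 -> hit
9 -> hit
2 -> hit
9 -> hit
8 -> miss, evict 9, frames [6, 2, 8]
6 -> hit
8 -> hit
9 -> miss, evict 6, frames [2, 8, 9]
5 -> miss, evict 2, frames [8, 9, 5]
Page faults: 6.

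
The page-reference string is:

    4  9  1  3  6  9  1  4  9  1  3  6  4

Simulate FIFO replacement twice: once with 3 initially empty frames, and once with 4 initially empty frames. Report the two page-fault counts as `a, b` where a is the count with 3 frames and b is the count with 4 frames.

10, 11

3 frames: F F F F F F F F . . F F . → 10 faults.
4 frames: F F F F F . . F F F F F F → 11 faults.
11 > 10: adding a frame increased faults — Belady's anomaly.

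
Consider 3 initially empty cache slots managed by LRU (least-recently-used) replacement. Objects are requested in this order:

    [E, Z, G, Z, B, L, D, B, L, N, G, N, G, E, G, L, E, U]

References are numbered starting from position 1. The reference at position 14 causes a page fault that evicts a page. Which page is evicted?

L

pos 1: E → fault, frames [E]
pos 2: Z → fault, frames [E, Z]
pos 3: G → fault, frames [E, Z, G]
pos 4: Z → hit
pos 5: B → fault, evict E, frames [G, Z, B]
pos 6: L → fault, evict G, frames [Z, B, L]
pos 7: D → fault, evict Z, frames [B, L, D]
pos 8: B → hit
pos 9: L → hit
pos 10: N → fault, evict D, frames [B, L, N]
pos 11: G → fault, evict B, frames [L, N, G]
pos 12: N → hit
pos 13: G → hit
pos 14: E → fault, evict L, frames [N, G, E]
At position 14, page L is evicted.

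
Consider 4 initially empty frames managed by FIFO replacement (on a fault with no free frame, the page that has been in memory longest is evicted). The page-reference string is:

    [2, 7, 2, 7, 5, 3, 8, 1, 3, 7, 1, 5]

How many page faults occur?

8

2 -> miss, frames {2}
7 -> miss, frames {2,7}
2 -> hit
7 -> hit
5 -> miss, frames {2,7,5}
3 -> miss, frames {2,7,5,3}
8 -> miss, evict 2, frames {7,5,3,8}
1 -> miss, evict 7, frames {5,3,8,1}
3 -> hit
7 -> miss, evict 5, frames {3,8,1,7}
1 -> hit
5 -> miss, evict 3, frames {8,1,7,5}
Page faults: 8.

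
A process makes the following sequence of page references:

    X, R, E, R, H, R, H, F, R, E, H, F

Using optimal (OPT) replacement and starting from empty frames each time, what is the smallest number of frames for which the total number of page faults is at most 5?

f=1: 12 faults
f=2: 7 faults
f=3: 6 faults
f=4: 5 faults
f=5: 5 faults
Smallest f with faults ≤ 5 is 4.

4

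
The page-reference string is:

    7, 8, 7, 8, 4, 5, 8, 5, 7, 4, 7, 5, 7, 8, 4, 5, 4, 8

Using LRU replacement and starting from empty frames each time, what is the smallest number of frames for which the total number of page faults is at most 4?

f=1: 18 faults
f=2: 12 faults
f=3: 9 faults
f=4: 4 faults
Smallest f with faults ≤ 4 is 4.

4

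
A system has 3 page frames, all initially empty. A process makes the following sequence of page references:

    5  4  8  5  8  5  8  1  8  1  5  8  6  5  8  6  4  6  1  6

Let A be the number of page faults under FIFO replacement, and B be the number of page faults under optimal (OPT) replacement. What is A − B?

3

Under FIFO: F F F . . . . F . . F . F . F . F . F F → 10 faults.
Under OPT: F F F . . . . F . . . . F . . . F . F . → 7 faults.
A − B = 10 − 7 = 3.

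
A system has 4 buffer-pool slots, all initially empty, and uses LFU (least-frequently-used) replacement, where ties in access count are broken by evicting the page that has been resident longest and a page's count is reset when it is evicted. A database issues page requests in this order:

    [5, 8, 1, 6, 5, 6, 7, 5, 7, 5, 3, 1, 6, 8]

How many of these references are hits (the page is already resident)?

6

5 → miss, frames [5]
8 → miss, frames [5, 8]
1 → miss, frames [5, 8, 1]
6 → miss, frames [5, 8, 1, 6]
5 → hit
6 → hit
7 → miss, evict 8, frames [5, 1, 6, 7]
5 → hit
7 → hit
5 → hit
3 → miss, evict 1, frames [5, 6, 7, 3]
1 → miss, evict 3, frames [5, 6, 7, 1]
6 → hit
8 → miss, evict 1, frames [5, 6, 7, 8]
Hits: 6.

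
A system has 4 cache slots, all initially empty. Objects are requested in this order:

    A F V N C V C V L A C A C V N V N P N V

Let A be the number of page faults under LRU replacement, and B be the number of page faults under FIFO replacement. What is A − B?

Under LRU: F F F F F . . . F F . . . . F . . F . . → 9 faults.
Under FIFO: F F F F F . . . F F . . . F F . . F . . → 10 faults.
A − B = 9 − 10 = -1.

-1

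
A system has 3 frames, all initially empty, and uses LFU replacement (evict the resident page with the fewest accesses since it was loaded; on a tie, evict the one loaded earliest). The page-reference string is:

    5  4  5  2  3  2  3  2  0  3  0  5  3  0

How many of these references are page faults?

5 -> miss, frames (5)
4 -> miss, frames (5 4)
5 -> hit
2 -> miss, frames (5 4 2)
3 -> miss, evict 4, frames (5 2 3)
2 -> hit
3 -> hit
2 -> hit
0 -> miss, evict 5, frames (2 3 0)
3 -> hit
0 -> hit
5 -> miss, evict 0, frames (2 3 5)
3 -> hit
0 -> miss, evict 5, frames (2 3 0)
Page faults: 7.

7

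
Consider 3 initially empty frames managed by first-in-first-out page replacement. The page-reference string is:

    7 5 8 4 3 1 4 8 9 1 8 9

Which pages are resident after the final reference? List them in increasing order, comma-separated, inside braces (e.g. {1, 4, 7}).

7 -> miss, frames (7)
5 -> miss, frames (7 5)
8 -> miss, frames (7 5 8)
4 -> miss, evict 7, frames (5 8 4)
3 -> miss, evict 5, frames (8 4 3)
1 -> miss, evict 8, frames (4 3 1)
4 -> hit
8 -> miss, evict 4, frames (3 1 8)
9 -> miss, evict 3, frames (1 8 9)
1 -> hit
8 -> hit
9 -> hit

{1, 8, 9}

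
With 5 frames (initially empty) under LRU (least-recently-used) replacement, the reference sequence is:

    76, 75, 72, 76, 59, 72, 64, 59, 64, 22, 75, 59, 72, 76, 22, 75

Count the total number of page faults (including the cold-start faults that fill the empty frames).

76: fault, frames [76]
75: fault, frames [76, 75]
72: fault, frames [76, 75, 72]
76: hit
59: fault, frames [75, 72, 76, 59]
72: hit
64: fault, frames [75, 76, 59, 72, 64]
59: hit
64: hit
22: fault, evict 75, frames [76, 72, 59, 64, 22]
75: fault, evict 76, frames [72, 59, 64, 22, 75]
59: hit
72: hit
76: fault, evict 64, frames [22, 75, 59, 72, 76]
22: hit
75: hit
Page faults: 8.

8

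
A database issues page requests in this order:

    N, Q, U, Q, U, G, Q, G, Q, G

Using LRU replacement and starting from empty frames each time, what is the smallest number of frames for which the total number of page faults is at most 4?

f=1: 10 faults
f=2: 5 faults
f=3: 4 faults
f=4: 4 faults
Smallest f with faults ≤ 4 is 3.

3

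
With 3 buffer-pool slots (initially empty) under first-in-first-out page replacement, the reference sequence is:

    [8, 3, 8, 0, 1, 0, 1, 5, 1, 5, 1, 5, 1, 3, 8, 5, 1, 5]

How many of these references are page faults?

8 -> fault, frames {8}
3 -> fault, frames {8,3}
8 -> hit
0 -> fault, frames {8,3,0}
1 -> fault, evict 8, frames {3,0,1}
0 -> hit
1 -> hit
5 -> fault, evict 3, frames {0,1,5}
1 -> hit
5 -> hit
1 -> hit
5 -> hit
1 -> hit
3 -> fault, evict 0, frames {1,5,3}
8 -> fault, evict 1, frames {5,3,8}
5 -> hit
1 -> fault, evict 5, frames {3,8,1}
5 -> fault, evict 3, frames {8,1,5}
Page faults: 9.

9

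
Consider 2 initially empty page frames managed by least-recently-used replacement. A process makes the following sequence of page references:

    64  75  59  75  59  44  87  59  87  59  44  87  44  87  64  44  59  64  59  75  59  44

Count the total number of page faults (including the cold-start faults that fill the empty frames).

64 → fault, frames {64}
75 → fault, frames {64,75}
59 → fault, evict 64, frames {75,59}
75 → hit
59 → hit
44 → fault, evict 75, frames {59,44}
87 → fault, evict 59, frames {44,87}
59 → fault, evict 44, frames {87,59}
87 → hit
59 → hit
44 → fault, evict 87, frames {59,44}
87 → fault, evict 59, frames {44,87}
44 → hit
87 → hit
64 → fault, evict 44, frames {87,64}
44 → fault, evict 87, frames {64,44}
59 → fault, evict 64, frames {44,59}
64 → fault, evict 44, frames {59,64}
59 → hit
75 → fault, evict 64, frames {59,75}
59 → hit
44 → fault, evict 75, frames {59,44}
Page faults: 14.

14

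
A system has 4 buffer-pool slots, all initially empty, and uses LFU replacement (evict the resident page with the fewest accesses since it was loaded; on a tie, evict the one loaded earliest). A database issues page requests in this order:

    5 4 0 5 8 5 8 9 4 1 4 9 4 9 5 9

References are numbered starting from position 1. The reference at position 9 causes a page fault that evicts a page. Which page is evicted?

0

pos 1: 5 → miss, frames [5]
pos 2: 4 → miss, frames [5, 4]
pos 3: 0 → miss, frames [5, 4, 0]
pos 4: 5 → hit
pos 5: 8 → miss, frames [5, 4, 0, 8]
pos 6: 5 → hit
pos 7: 8 → hit
pos 8: 9 → miss, evict 4, frames [5, 0, 8, 9]
pos 9: 4 → miss, evict 0, frames [5, 8, 9, 4]
At position 9, page 0 is evicted.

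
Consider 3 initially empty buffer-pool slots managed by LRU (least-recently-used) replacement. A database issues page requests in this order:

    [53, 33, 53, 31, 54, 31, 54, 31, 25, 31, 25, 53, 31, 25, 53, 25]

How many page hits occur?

10

53: miss, frames (53)
33: miss, frames (53 33)
53: hit
31: miss, frames (33 53 31)
54: miss, evict 33, frames (53 31 54)
31: hit
54: hit
31: hit
25: miss, evict 53, frames (54 31 25)
31: hit
25: hit
53: miss, evict 54, frames (31 25 53)
31: hit
25: hit
53: hit
25: hit
Hits: 10.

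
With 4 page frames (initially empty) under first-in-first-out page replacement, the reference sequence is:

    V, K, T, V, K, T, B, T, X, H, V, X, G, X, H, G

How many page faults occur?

8

V → miss, frames [V]
K → miss, frames [V, K]
T → miss, frames [V, K, T]
V → hit
K → hit
T → hit
B → miss, frames [V, K, T, B]
T → hit
X → miss, evict V, frames [K, T, B, X]
H → miss, evict K, frames [T, B, X, H]
V → miss, evict T, frames [B, X, H, V]
X → hit
G → miss, evict B, frames [X, H, V, G]
X → hit
H → hit
G → hit
Page faults: 8.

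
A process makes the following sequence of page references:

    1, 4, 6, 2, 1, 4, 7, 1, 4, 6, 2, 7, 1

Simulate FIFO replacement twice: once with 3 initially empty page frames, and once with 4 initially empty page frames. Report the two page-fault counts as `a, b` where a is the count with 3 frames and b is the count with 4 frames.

10, 11

3 frames: F F F F F F F . . F F . F → 10 faults.
4 frames: F F F F . . F F F F F F F → 11 faults.
11 > 10: adding a frame increased faults — Belady's anomaly.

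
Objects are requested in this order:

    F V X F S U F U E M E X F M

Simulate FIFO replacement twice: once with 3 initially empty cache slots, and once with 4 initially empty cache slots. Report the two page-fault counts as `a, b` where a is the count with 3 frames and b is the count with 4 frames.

3 frames: F F F . F F F . F F . F F . → 10 faults.
4 frames: F F F . F F F . F F . F . . → 9 faults.
9 < 10: adding a frame reduced faults, as is typical.

10, 9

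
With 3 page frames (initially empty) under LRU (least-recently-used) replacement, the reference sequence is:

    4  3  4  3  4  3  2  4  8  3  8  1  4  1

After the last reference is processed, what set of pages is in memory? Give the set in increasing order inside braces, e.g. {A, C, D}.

4: miss, frames (4)
3: miss, frames (4 3)
4: hit
3: hit
4: hit
3: hit
2: miss, frames (4 3 2)
4: hit
8: miss, evict 3, frames (2 4 8)
3: miss, evict 2, frames (4 8 3)
8: hit
1: miss, evict 4, frames (3 8 1)
4: miss, evict 3, frames (8 1 4)
1: hit

{1, 4, 8}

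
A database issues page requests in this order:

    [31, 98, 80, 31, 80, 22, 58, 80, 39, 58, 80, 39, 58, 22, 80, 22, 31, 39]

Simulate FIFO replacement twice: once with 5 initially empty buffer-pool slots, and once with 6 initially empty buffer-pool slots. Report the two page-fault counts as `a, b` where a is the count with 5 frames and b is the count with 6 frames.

7, 6

5 frames: F F F . . F F . F . . . . . . . F . → 7 faults.
6 frames: F F F . . F F . F . . . . . . . . . → 6 faults.
6 < 7: adding a frame reduced faults, as is typical.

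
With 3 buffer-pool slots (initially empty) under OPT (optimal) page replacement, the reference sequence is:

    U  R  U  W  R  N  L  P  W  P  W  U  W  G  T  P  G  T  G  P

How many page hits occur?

12

U: miss, frames {U}
R: miss, frames {U,R}
U: hit
W: miss, frames {U,R,W}
R: hit
N: miss, evict R, frames {U,W,N}
L: miss, evict N, frames {U,W,L}
P: miss, evict L, frames {U,W,P}
W: hit
P: hit
W: hit
U: hit
W: hit
G: miss, evict W, frames {U,P,G}
T: miss, evict U, frames {P,G,T}
P: hit
G: hit
T: hit
G: hit
P: hit
Hits: 12.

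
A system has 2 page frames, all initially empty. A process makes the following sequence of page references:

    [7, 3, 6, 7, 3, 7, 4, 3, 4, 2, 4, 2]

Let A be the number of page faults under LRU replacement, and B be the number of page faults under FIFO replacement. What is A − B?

Under LRU: F F F F F . F F . F . . → 8 faults.
Under FIFO: F F F F F . F . . F . . → 7 faults.
A − B = 8 − 7 = 1.

1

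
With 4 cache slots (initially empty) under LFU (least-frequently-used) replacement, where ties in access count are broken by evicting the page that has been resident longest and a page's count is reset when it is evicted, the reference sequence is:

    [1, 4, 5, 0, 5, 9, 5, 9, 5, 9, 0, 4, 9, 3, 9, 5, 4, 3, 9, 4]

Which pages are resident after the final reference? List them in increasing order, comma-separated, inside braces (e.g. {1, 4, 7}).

1 → fault, frames {1}
4 → fault, frames {1,4}
5 → fault, frames {1,4,5}
0 → fault, frames {1,4,5,0}
5 → hit
9 → fault, evict 1, frames {4,5,0,9}
5 → hit
9 → hit
5 → hit
9 → hit
0 → hit
4 → hit
9 → hit
3 → fault, evict 4, frames {5,0,9,3}
9 → hit
5 → hit
4 → fault, evict 3, frames {5,0,9,4}
3 → fault, evict 4, frames {5,0,9,3}
9 → hit
4 → fault, evict 3, frames {5,0,9,4}

{0, 4, 5, 9}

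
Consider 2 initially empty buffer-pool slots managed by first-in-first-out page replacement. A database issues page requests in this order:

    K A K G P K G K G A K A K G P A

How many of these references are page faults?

K -> fault, frames {K}
A -> fault, frames {K,A}
K -> hit
G -> fault, evict K, frames {A,G}
P -> fault, evict A, frames {G,P}
K -> fault, evict G, frames {P,K}
G -> fault, evict P, frames {K,G}
K -> hit
G -> hit
A -> fault, evict K, frames {G,A}
K -> fault, evict G, frames {A,K}
A -> hit
K -> hit
G -> fault, evict A, frames {K,G}
P -> fault, evict K, frames {G,P}
A -> fault, evict G, frames {P,A}
Page faults: 11.

11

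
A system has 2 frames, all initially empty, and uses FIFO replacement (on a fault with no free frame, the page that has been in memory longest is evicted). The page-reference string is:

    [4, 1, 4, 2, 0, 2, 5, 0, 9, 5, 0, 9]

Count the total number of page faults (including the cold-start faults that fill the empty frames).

4 -> miss, frames [4]
1 -> miss, frames [4, 1]
4 -> hit
2 -> miss, evict 4, frames [1, 2]
0 -> miss, evict 1, frames [2, 0]
2 -> hit
5 -> miss, evict 2, frames [0, 5]
0 -> hit
9 -> miss, evict 0, frames [5, 9]
5 -> hit
0 -> miss, evict 5, frames [9, 0]
9 -> hit
Page faults: 7.

7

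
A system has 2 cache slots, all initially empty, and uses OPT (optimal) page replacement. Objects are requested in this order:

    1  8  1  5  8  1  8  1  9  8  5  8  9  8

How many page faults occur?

7

1 → miss, frames [1]
8 → miss, frames [1, 8]
1 → hit
5 → miss, evict 1, frames [8, 5]
8 → hit
1 → miss, evict 5, frames [8, 1]
8 → hit
1 → hit
9 → miss, evict 1, frames [8, 9]
8 → hit
5 → miss, evict 9, frames [8, 5]
8 → hit
9 → miss, evict 5, frames [8, 9]
8 → hit
Page faults: 7.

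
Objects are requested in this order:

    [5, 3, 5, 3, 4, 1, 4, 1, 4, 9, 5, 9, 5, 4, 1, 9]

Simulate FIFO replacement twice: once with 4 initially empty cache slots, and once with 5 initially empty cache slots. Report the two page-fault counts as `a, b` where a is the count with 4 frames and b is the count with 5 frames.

6, 5

4 frames: F F . . F F . . . F F . . . . . → 6 faults.
5 frames: F F . . F F . . . F . . . . . . → 5 faults.
5 < 6: adding a frame reduced faults, as is typical.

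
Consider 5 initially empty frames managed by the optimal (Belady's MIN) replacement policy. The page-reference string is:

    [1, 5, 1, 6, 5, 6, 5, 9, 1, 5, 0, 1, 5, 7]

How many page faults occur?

6

1: fault, frames {1}
5: fault, frames {1,5}
1: hit
6: fault, frames {1,5,6}
5: hit
6: hit
5: hit
9: fault, frames {1,5,6,9}
1: hit
5: hit
0: fault, frames {1,5,6,9,0}
1: hit
5: hit
7: fault, evict 0, frames {1,5,6,9,7}
Page faults: 6.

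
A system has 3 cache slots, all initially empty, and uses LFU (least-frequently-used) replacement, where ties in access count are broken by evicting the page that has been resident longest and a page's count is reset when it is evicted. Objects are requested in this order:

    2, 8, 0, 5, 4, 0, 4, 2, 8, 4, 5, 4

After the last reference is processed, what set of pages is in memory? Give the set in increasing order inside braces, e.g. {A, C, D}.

2 -> miss, frames {2}
8 -> miss, frames {2,8}
0 -> miss, frames {2,8,0}
5 -> miss, evict 2, frames {8,0,5}
4 -> miss, evict 8, frames {0,5,4}
0 -> hit
4 -> hit
2 -> miss, evict 5, frames {0,4,2}
8 -> miss, evict 2, frames {0,4,8}
4 -> hit
5 -> miss, evict 8, frames {0,4,5}
4 -> hit

{0, 4, 5}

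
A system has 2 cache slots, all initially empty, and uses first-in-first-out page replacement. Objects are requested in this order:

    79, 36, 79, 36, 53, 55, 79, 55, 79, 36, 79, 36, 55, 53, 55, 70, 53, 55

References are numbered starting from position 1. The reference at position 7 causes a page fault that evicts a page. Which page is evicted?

pos 1: 79 -> miss, frames [79]
pos 2: 36 -> miss, frames [79, 36]
pos 3: 79 -> hit
pos 4: 36 -> hit
pos 5: 53 -> miss, evict 79, frames [36, 53]
pos 6: 55 -> miss, evict 36, frames [53, 55]
pos 7: 79 -> miss, evict 53, frames [55, 79]
At position 7, page 53 is evicted.

53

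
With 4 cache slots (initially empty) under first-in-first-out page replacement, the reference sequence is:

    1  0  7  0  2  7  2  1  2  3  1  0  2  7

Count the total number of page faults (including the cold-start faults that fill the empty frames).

8

1 → fault, frames [1]
0 → fault, frames [1, 0]
7 → fault, frames [1, 0, 7]
0 → hit
2 → fault, frames [1, 0, 7, 2]
7 → hit
2 → hit
1 → hit
2 → hit
3 → fault, evict 1, frames [0, 7, 2, 3]
1 → fault, evict 0, frames [7, 2, 3, 1]
0 → fault, evict 7, frames [2, 3, 1, 0]
2 → hit
7 → fault, evict 2, frames [3, 1, 0, 7]
Page faults: 8.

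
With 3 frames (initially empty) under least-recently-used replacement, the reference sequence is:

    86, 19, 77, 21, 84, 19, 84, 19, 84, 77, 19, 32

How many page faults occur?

8

86 → fault, frames (86)
19 → fault, frames (86 19)
77 → fault, frames (86 19 77)
21 → fault, evict 86, frames (19 77 21)
84 → fault, evict 19, frames (77 21 84)
19 → fault, evict 77, frames (21 84 19)
84 → hit
19 → hit
84 → hit
77 → fault, evict 21, frames (19 84 77)
19 → hit
32 → fault, evict 84, frames (77 19 32)
Page faults: 8.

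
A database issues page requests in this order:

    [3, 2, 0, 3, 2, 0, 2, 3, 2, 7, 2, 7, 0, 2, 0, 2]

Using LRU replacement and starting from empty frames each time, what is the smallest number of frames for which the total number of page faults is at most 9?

f=1: 16 faults
f=2: 10 faults
f=3: 5 faults
f=4: 4 faults
Smallest f with faults ≤ 9 is 3.

3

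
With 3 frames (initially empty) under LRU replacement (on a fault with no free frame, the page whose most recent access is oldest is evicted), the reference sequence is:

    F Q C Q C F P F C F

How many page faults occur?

4

F: fault, frames (F)
Q: fault, frames (F Q)
C: fault, frames (F Q C)
Q: hit
C: hit
F: hit
P: fault, evict Q, frames (C F P)
F: hit
C: hit
F: hit
Page faults: 4.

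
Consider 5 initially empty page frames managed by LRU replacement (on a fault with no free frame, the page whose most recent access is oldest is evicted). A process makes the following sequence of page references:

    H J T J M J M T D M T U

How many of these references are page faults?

H: fault, frames [H]
J: fault, frames [H, J]
T: fault, frames [H, J, T]
J: hit
M: fault, frames [H, T, J, M]
J: hit
M: hit
T: hit
D: fault, frames [H, J, M, T, D]
M: hit
T: hit
U: fault, evict H, frames [J, D, M, T, U]
Page faults: 6.

6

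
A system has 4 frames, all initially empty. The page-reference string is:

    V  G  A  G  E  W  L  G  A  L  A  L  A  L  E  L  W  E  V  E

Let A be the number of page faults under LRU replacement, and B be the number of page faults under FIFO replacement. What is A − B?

-1

Under LRU: F F F . F F F . F . . . . . F . F . F . → 10 faults.
Under FIFO: F F F . F F F F F . . . . . F . F . F . → 11 faults.
A − B = 10 − 11 = -1.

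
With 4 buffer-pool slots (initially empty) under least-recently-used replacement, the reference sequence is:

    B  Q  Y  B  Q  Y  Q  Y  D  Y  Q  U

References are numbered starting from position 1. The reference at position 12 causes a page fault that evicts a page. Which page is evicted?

B

pos 1: B: fault, frames (B)
pos 2: Q: fault, frames (B Q)
pos 3: Y: fault, frames (B Q Y)
pos 4: B: hit
pos 5: Q: hit
pos 6: Y: hit
pos 7: Q: hit
pos 8: Y: hit
pos 9: D: fault, frames (B Q Y D)
pos 10: Y: hit
pos 11: Q: hit
pos 12: U: fault, evict B, frames (D Y Q U)
At position 12, page B is evicted.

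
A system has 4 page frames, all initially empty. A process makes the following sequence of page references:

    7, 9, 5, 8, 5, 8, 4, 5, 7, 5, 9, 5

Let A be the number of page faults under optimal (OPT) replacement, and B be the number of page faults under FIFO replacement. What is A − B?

Under OPT: F F F F . . F . . . . . → 5 faults.
Under FIFO: F F F F . . F . F . F F → 8 faults.
A − B = 5 − 8 = -3.

-3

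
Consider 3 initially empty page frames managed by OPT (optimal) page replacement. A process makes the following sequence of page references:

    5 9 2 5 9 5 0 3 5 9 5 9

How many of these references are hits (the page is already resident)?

5 -> miss, frames [5]
9 -> miss, frames [5, 9]
2 -> miss, frames [5, 9, 2]
5 -> hit
9 -> hit
5 -> hit
0 -> miss, evict 2, frames [5, 9, 0]
3 -> miss, evict 0, frames [5, 9, 3]
5 -> hit
9 -> hit
5 -> hit
9 -> hit
Hits: 7.

7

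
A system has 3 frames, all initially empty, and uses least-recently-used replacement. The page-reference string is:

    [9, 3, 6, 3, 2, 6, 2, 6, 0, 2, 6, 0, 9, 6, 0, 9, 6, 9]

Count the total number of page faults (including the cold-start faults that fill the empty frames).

6

9 -> miss, frames [9]
3 -> miss, frames [9, 3]
6 -> miss, frames [9, 3, 6]
3 -> hit
2 -> miss, evict 9, frames [6, 3, 2]
6 -> hit
2 -> hit
6 -> hit
0 -> miss, evict 3, frames [2, 6, 0]
2 -> hit
6 -> hit
0 -> hit
9 -> miss, evict 2, frames [6, 0, 9]
6 -> hit
0 -> hit
9 -> hit
6 -> hit
9 -> hit
Page faults: 6.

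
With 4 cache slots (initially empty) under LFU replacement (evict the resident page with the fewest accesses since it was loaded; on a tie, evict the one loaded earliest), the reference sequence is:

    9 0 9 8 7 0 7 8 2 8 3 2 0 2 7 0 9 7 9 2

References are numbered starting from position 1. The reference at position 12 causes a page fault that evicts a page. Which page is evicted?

3

pos 1: 9: miss, frames (9)
pos 2: 0: miss, frames (9 0)
pos 3: 9: hit
pos 4: 8: miss, frames (9 0 8)
pos 5: 7: miss, frames (9 0 8 7)
pos 6: 0: hit
pos 7: 7: hit
pos 8: 8: hit
pos 9: 2: miss, evict 9, frames (0 8 7 2)
pos 10: 8: hit
pos 11: 3: miss, evict 2, frames (0 8 7 3)
pos 12: 2: miss, evict 3, frames (0 8 7 2)
At position 12, page 3 is evicted.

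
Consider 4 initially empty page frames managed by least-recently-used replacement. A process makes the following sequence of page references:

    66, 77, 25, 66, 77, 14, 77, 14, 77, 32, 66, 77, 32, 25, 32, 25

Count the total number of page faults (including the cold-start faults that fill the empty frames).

66 → fault, frames {66}
77 → fault, frames {66,77}
25 → fault, frames {66,77,25}
66 → hit
77 → hit
14 → fault, frames {25,66,77,14}
77 → hit
14 → hit
77 → hit
32 → fault, evict 25, frames {66,14,77,32}
66 → hit
77 → hit
32 → hit
25 → fault, evict 14, frames {66,77,32,25}
32 → hit
25 → hit
Page faults: 6.

6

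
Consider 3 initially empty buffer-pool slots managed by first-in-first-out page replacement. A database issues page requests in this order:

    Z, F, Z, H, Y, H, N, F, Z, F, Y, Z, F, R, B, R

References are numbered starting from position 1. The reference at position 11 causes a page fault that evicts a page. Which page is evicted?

pos 1: Z: fault, frames [Z]
pos 2: F: fault, frames [Z, F]
pos 3: Z: hit
pos 4: H: fault, frames [Z, F, H]
pos 5: Y: fault, evict Z, frames [F, H, Y]
pos 6: H: hit
pos 7: N: fault, evict F, frames [H, Y, N]
pos 8: F: fault, evict H, frames [Y, N, F]
pos 9: Z: fault, evict Y, frames [N, F, Z]
pos 10: F: hit
pos 11: Y: fault, evict N, frames [F, Z, Y]
At position 11, page N is evicted.

N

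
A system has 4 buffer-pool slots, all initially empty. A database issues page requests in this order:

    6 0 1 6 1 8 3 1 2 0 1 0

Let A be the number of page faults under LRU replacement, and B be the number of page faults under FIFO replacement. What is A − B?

-1

Under LRU: F F F . . F F . F F . . → 7 faults.
Under FIFO: F F F . . F F . F F F . → 8 faults.
A − B = 7 − 8 = -1.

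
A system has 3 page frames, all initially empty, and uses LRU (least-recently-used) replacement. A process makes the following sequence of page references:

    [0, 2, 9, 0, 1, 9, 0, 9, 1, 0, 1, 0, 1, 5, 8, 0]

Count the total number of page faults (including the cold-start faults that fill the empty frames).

7

0: miss, frames (0)
2: miss, frames (0 2)
9: miss, frames (0 2 9)
0: hit
1: miss, evict 2, frames (9 0 1)
9: hit
0: hit
9: hit
1: hit
0: hit
1: hit
0: hit
1: hit
5: miss, evict 9, frames (0 1 5)
8: miss, evict 0, frames (1 5 8)
0: miss, evict 1, frames (5 8 0)
Page faults: 7.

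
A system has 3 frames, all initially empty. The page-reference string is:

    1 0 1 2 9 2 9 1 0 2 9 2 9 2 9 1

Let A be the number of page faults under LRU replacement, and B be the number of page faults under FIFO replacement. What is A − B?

-1

Under LRU: F F . F F . . . F F F . . . . F → 8 faults.
Under FIFO: F F . F F . . F F F F . . . . F → 9 faults.
A − B = 8 − 9 = -1.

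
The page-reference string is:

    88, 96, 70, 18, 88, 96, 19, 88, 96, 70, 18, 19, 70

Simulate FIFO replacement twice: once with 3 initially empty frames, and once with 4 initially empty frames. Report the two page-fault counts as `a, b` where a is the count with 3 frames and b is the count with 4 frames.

9, 10

3 frames: F F F F F F F . . F F . . → 9 faults.
4 frames: F F F F . . F F F F F F . → 10 faults.
10 > 9: adding a frame increased faults — Belady's anomaly.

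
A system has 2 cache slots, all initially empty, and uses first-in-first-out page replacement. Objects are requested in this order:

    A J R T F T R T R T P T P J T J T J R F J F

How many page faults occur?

A: miss, frames [A]
J: miss, frames [A, J]
R: miss, evict A, frames [J, R]
T: miss, evict J, frames [R, T]
F: miss, evict R, frames [T, F]
T: hit
R: miss, evict T, frames [F, R]
T: miss, evict F, frames [R, T]
R: hit
T: hit
P: miss, evict R, frames [T, P]
T: hit
P: hit
J: miss, evict T, frames [P, J]
T: miss, evict P, frames [J, T]
J: hit
T: hit
J: hit
R: miss, evict J, frames [T, R]
F: miss, evict T, frames [R, F]
J: miss, evict R, frames [F, J]
F: hit
Page faults: 13.

13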